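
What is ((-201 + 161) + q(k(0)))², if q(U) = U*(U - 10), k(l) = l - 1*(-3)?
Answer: 3721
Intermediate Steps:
k(l) = 3 + l (k(l) = l + 3 = 3 + l)
q(U) = U*(-10 + U)
((-201 + 161) + q(k(0)))² = ((-201 + 161) + (3 + 0)*(-10 + (3 + 0)))² = (-40 + 3*(-10 + 3))² = (-40 + 3*(-7))² = (-40 - 21)² = (-61)² = 3721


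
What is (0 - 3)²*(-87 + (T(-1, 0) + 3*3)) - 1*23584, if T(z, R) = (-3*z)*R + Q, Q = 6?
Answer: -24232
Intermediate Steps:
T(z, R) = 6 - 3*R*z (T(z, R) = (-3*z)*R + 6 = -3*R*z + 6 = 6 - 3*R*z)
(0 - 3)²*(-87 + (T(-1, 0) + 3*3)) - 1*23584 = (0 - 3)²*(-87 + ((6 - 3*0*(-1)) + 3*3)) - 1*23584 = (-3)²*(-87 + ((6 + 0) + 9)) - 23584 = 9*(-87 + (6 + 9)) - 23584 = 9*(-87 + 15) - 23584 = 9*(-72) - 23584 = -648 - 23584 = -24232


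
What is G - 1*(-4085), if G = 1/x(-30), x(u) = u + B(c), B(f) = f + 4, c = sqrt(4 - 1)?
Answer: 2749179/673 - sqrt(3)/673 ≈ 4085.0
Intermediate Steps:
c = sqrt(3) ≈ 1.7320
B(f) = 4 + f
x(u) = 4 + u + sqrt(3) (x(u) = u + (4 + sqrt(3)) = 4 + u + sqrt(3))
G = 1/(-26 + sqrt(3)) (G = 1/(4 - 30 + sqrt(3)) = 1/(-26 + sqrt(3)) ≈ -0.041207)
G - 1*(-4085) = (-26/673 - sqrt(3)/673) - 1*(-4085) = (-26/673 - sqrt(3)/673) + 4085 = 2749179/673 - sqrt(3)/673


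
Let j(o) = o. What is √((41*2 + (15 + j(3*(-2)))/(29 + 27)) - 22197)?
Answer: I*√17338034/28 ≈ 148.71*I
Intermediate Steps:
√((41*2 + (15 + j(3*(-2)))/(29 + 27)) - 22197) = √((41*2 + (15 + 3*(-2))/(29 + 27)) - 22197) = √((82 + (15 - 6)/56) - 22197) = √((82 + 9*(1/56)) - 22197) = √((82 + 9/56) - 22197) = √(4601/56 - 22197) = √(-1238431/56) = I*√17338034/28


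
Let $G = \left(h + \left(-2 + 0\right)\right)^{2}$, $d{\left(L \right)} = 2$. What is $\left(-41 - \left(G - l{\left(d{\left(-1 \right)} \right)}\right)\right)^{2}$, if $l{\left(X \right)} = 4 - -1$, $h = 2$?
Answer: $1296$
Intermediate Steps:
$l{\left(X \right)} = 5$ ($l{\left(X \right)} = 4 + 1 = 5$)
$G = 0$ ($G = \left(2 + \left(-2 + 0\right)\right)^{2} = \left(2 - 2\right)^{2} = 0^{2} = 0$)
$\left(-41 - \left(G - l{\left(d{\left(-1 \right)} \right)}\right)\right)^{2} = \left(-41 + \left(5 - 0\right)\right)^{2} = \left(-41 + \left(5 + 0\right)\right)^{2} = \left(-41 + 5\right)^{2} = \left(-36\right)^{2} = 1296$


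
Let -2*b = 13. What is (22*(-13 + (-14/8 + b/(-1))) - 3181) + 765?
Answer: -5195/2 ≈ -2597.5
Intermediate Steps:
b = -13/2 (b = -½*13 = -13/2 ≈ -6.5000)
(22*(-13 + (-14/8 + b/(-1))) - 3181) + 765 = (22*(-13 + (-14/8 - 13/2/(-1))) - 3181) + 765 = (22*(-13 + (-14*⅛ - 13/2*(-1))) - 3181) + 765 = (22*(-13 + (-7/4 + 13/2)) - 3181) + 765 = (22*(-13 + 19/4) - 3181) + 765 = (22*(-33/4) - 3181) + 765 = (-363/2 - 3181) + 765 = -6725/2 + 765 = -5195/2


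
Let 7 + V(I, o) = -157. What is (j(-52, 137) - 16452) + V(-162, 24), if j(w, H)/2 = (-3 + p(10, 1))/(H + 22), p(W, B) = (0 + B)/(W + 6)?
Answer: -21135599/1272 ≈ -16616.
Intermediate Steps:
V(I, o) = -164 (V(I, o) = -7 - 157 = -164)
p(W, B) = B/(6 + W)
j(w, H) = -47/(8*(22 + H)) (j(w, H) = 2*((-3 + 1/(6 + 10))/(H + 22)) = 2*((-3 + 1/16)/(22 + H)) = 2*(-47/(16*(22 + H))) = -47/(8*(22 + H)))
(j(-52, 137) - 16452) + V(-162, 24) = (-47/(176 + 8*137) - 16452) - 164 = (-47/(176 + 1096) - 16452) - 164 = (-47/1272 - 16452) - 164 = -20926991/1272 - 164 = -21135599/1272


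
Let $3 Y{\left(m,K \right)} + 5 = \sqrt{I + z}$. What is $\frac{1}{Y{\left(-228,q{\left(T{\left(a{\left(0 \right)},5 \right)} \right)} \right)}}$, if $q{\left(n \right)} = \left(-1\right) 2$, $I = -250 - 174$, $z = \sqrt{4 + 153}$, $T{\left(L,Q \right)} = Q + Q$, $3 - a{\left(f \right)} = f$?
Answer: $- \frac{1}{\frac{5}{3} - \frac{i \sqrt{424 - \sqrt{157}}}{3}} \approx -0.034367 - 0.13942 i$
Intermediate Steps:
$a{\left(f \right)} = 3 - f$
$T{\left(L,Q \right)} = 2 Q$
$z = \sqrt{157} \approx 12.53$
$I = -424$
$q{\left(n \right)} = -2$
$Y{\left(m,K \right)} = - \frac{5}{3} + \frac{\sqrt{-424 + \sqrt{157}}}{3}$
$\frac{1}{Y{\left(-228,q{\left(T{\left(a{\left(0 \right)},5 \right)} \right)} \right)}} = \frac{1}{- \frac{5}{3} + \frac{i \sqrt{424 - \sqrt{157}}}{3}}$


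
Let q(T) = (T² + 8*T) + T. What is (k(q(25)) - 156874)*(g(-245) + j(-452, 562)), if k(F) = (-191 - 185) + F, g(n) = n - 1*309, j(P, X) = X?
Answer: -1251200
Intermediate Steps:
q(T) = T² + 9*T
g(n) = -309 + n (g(n) = n - 309 = -309 + n)
k(F) = -376 + F
(k(q(25)) - 156874)*(g(-245) + j(-452, 562)) = ((-376 + 25*(9 + 25)) - 156874)*((-309 - 245) + 562) = ((-376 + 25*34) - 156874)*(-554 + 562) = ((-376 + 850) - 156874)*8 = (474 - 156874)*8 = -156400*8 = -1251200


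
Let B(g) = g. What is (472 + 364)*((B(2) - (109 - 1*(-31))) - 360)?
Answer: -416328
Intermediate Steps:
(472 + 364)*((B(2) - (109 - 1*(-31))) - 360) = (472 + 364)*((2 - (109 - 1*(-31))) - 360) = 836*((2 - (109 + 31)) - 360) = 836*((2 - 1*140) - 360) = 836*((2 - 140) - 360) = 836*(-138 - 360) = 836*(-498) = -416328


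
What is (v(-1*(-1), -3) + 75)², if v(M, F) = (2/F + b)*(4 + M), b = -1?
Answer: 40000/9 ≈ 4444.4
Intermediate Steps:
v(M, F) = (-1 + 2/F)*(4 + M) (v(M, F) = (2/F - 1)*(4 + M) = (-1 + 2/F)*(4 + M))
(v(-1*(-1), -3) + 75)² = ((8 + 2*(-1*(-1)) - 1*(-3)*(4 - 1*(-1)))/(-3) + 75)² = (-(8 + 2*1 - 1*(-3)*(4 + 1))/3 + 75)² = (-(8 + 2 - 1*(-3)*5)/3 + 75)² = (-(8 + 2 + 15)/3 + 75)² = (-⅓*25 + 75)² = (-25/3 + 75)² = (200/3)² = 40000/9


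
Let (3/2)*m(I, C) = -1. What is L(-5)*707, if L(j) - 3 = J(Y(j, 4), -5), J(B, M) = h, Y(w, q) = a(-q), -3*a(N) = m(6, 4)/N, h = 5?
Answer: 5656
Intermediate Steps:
m(I, C) = -⅔ (m(I, C) = (⅔)*(-1) = -⅔)
a(N) = 2/(9*N) (a(N) = -(-2)/(9*N) = 2/(9*N))
Y(w, q) = -2/(9*q) (Y(w, q) = 2/(9*((-q))) = 2*(-1/q)/9 = -2/(9*q))
J(B, M) = 5
L(j) = 8 (L(j) = 3 + 5 = 8)
L(-5)*707 = 8*707 = 5656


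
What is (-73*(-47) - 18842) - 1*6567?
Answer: -21978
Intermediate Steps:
(-73*(-47) - 18842) - 1*6567 = (3431 - 18842) - 6567 = -15411 - 6567 = -21978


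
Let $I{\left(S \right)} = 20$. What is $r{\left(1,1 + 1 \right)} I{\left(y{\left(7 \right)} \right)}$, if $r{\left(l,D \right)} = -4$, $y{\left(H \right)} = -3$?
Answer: $-80$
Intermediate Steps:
$r{\left(1,1 + 1 \right)} I{\left(y{\left(7 \right)} \right)} = \left(-4\right) 20 = -80$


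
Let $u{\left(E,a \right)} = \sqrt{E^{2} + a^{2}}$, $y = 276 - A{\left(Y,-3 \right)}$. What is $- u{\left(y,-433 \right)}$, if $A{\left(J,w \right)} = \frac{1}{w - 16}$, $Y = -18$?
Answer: $- \frac{\sqrt{95193554}}{19} \approx -513.51$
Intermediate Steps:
$A{\left(J,w \right)} = \frac{1}{-16 + w}$
$y = \frac{5245}{19}$ ($y = 276 - \frac{1}{-16 - 3} = 276 - \frac{1}{-19} = 276 - - \frac{1}{19} = 276 + \frac{1}{19} = \frac{5245}{19} \approx 276.05$)
$- u{\left(y,-433 \right)} = - \sqrt{\left(\frac{5245}{19}\right)^{2} + \left(-433\right)^{2}} = - \sqrt{\frac{27510025}{361} + 187489} = - \sqrt{\frac{95193554}{361}} = - \frac{\sqrt{95193554}}{19}$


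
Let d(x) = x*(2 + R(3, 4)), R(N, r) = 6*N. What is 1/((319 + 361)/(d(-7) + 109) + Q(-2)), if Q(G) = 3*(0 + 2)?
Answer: -31/494 ≈ -0.062753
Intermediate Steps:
d(x) = 20*x (d(x) = x*(2 + 6*3) = x*(2 + 18) = x*20 = 20*x)
Q(G) = 6 (Q(G) = 3*2 = 6)
1/((319 + 361)/(d(-7) + 109) + Q(-2)) = 1/((319 + 361)/(20*(-7) + 109) + 6) = 1/(680/(-140 + 109) + 6) = 1/(680/(-31) + 6) = 1/(680*(-1/31) + 6) = 1/(-680/31 + 6) = 1/(-494/31) = -31/494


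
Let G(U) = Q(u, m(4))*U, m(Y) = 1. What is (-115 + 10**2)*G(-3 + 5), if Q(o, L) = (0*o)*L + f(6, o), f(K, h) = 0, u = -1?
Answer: 0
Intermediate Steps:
Q(o, L) = 0 (Q(o, L) = (0*o)*L + 0 = 0*L + 0 = 0 + 0 = 0)
G(U) = 0 (G(U) = 0*U = 0)
(-115 + 10**2)*G(-3 + 5) = (-115 + 10**2)*0 = (-115 + 100)*0 = -15*0 = 0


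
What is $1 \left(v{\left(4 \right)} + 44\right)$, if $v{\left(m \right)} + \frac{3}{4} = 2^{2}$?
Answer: $\frac{189}{4} \approx 47.25$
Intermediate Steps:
$v{\left(m \right)} = \frac{13}{4}$ ($v{\left(m \right)} = - \frac{3}{4} + 2^{2} = - \frac{3}{4} + 4 = \frac{13}{4}$)
$1 \left(v{\left(4 \right)} + 44\right) = 1 \left(\frac{13}{4} + 44\right) = 1 \cdot \frac{189}{4} = \frac{189}{4}$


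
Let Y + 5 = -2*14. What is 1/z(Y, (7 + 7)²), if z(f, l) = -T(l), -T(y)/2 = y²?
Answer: 1/76832 ≈ 1.3015e-5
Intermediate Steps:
Y = -33 (Y = -5 - 2*14 = -5 - 28 = -33)
T(y) = -2*y²
z(f, l) = 2*l² (z(f, l) = -(-2)*l² = 2*l²)
1/z(Y, (7 + 7)²) = 1/(2*((7 + 7)²)²) = 1/(2*(14²)²) = 1/(2*196²) = 1/(2*38416) = 1/76832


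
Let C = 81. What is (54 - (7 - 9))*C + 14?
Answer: 4550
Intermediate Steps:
(54 - (7 - 9))*C + 14 = (54 - (7 - 9))*81 + 14 = (54 - 1*(-2))*81 + 14 = (54 + 2)*81 + 14 = 56*81 + 14 = 4536 + 14 = 4550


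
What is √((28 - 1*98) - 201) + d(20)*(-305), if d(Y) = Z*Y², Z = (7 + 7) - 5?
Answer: -1098000 + I*√271 ≈ -1.098e+6 + 16.462*I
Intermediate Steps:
Z = 9 (Z = 14 - 5 = 9)
d(Y) = 9*Y²
√((28 - 1*98) - 201) + d(20)*(-305) = √((28 - 1*98) - 201) + (9*20²)*(-305) = √((28 - 98) - 201) + (9*400)*(-305) = √(-70 - 201) + 3600*(-305) = √(-271) - 1098000 = I*√271 - 1098000 = -1098000 + I*√271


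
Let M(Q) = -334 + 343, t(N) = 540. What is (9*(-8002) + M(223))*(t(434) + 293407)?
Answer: -21166829523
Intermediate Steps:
M(Q) = 9
(9*(-8002) + M(223))*(t(434) + 293407) = (9*(-8002) + 9)*(540 + 293407) = (-72018 + 9)*293947 = -72009*293947 = -21166829523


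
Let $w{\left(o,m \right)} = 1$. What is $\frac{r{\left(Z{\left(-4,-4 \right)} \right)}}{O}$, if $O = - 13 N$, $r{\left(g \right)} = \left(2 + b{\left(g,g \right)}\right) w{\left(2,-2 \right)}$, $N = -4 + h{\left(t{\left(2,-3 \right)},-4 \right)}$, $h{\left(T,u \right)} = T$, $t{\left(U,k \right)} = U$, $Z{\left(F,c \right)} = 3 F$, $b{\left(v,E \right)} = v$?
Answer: $- \frac{5}{13} \approx -0.38462$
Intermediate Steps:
$N = -2$ ($N = -4 + 2 = -2$)
$r{\left(g \right)} = 2 + g$ ($r{\left(g \right)} = \left(2 + g\right) 1 = 2 + g$)
$O = 26$ ($O = \left(-13\right) \left(-2\right) = 26$)
$\frac{r{\left(Z{\left(-4,-4 \right)} \right)}}{O} = \frac{2 + 3 \left(-4\right)}{26} = \left(2 - 12\right) \frac{1}{26} = \left(-10\right) \frac{1}{26} = - \frac{5}{13}$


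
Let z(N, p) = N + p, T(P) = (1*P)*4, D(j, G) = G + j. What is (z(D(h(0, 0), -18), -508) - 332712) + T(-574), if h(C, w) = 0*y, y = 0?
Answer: -335534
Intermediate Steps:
h(C, w) = 0 (h(C, w) = 0*0 = 0)
T(P) = 4*P (T(P) = P*4 = 4*P)
(z(D(h(0, 0), -18), -508) - 332712) + T(-574) = (((-18 + 0) - 508) - 332712) + 4*(-574) = ((-18 - 508) - 332712) - 2296 = (-526 - 332712) - 2296 = -333238 - 2296 = -335534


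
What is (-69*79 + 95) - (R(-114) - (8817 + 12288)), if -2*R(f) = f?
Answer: 15692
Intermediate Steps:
R(f) = -f/2
(-69*79 + 95) - (R(-114) - (8817 + 12288)) = (-69*79 + 95) - (-1/2*(-114) - (8817 + 12288)) = (-5451 + 95) - (57 - 1*21105) = -5356 - (57 - 21105) = -5356 - 1*(-21048) = -5356 + 21048 = 15692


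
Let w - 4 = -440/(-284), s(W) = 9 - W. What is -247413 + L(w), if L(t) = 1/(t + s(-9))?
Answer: -413674465/1672 ≈ -2.4741e+5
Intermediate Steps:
w = 394/71 (w = 4 - 440/(-284) = 4 - 440*(-1/284) = 4 + 110/71 = 394/71 ≈ 5.5493)
L(t) = 1/(18 + t) (L(t) = 1/(t + (9 - 1*(-9))) = 1/(t + (9 + 9)) = 1/(t + 18) = 1/(18 + t))
-247413 + L(w) = -247413 + 1/(18 + 394/71) = -247413 + 1/(1672/71) = -247413 + 71/1672 = -413674465/1672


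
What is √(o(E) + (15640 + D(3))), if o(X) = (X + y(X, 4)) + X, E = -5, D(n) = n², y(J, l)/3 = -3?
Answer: √15630 ≈ 125.02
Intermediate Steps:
y(J, l) = -9 (y(J, l) = 3*(-3) = -9)
o(X) = -9 + 2*X (o(X) = (X - 9) + X = (-9 + X) + X = -9 + 2*X)
√(o(E) + (15640 + D(3))) = √((-9 + 2*(-5)) + (15640 + 3²)) = √((-9 - 10) + (15640 + 9)) = √(-19 + 15649) = √15630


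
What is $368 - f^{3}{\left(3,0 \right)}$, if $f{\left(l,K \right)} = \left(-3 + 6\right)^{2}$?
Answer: $-361$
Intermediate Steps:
$f{\left(l,K \right)} = 9$ ($f{\left(l,K \right)} = 3^{2} = 9$)
$368 - f^{3}{\left(3,0 \right)} = 368 - 9^{3} = 368 - 729 = -361$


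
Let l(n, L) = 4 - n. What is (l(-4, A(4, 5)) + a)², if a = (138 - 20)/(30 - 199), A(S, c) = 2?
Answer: 1522756/28561 ≈ 53.316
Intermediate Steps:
a = -118/169 (a = 118/(-169) = 118*(-1/169) = -118/169 ≈ -0.69823)
(l(-4, A(4, 5)) + a)² = ((4 - 1*(-4)) - 118/169)² = ((4 + 4) - 118/169)² = (8 - 118/169)² = (1234/169)² = 1522756/28561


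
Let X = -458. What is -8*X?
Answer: 3664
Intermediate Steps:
-8*X = -8*(-458) = 3664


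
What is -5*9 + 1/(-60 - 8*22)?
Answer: -10621/236 ≈ -45.004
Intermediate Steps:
-5*9 + 1/(-60 - 8*22) = -45 + 1/(-60 - 176) = -45 + 1/(-236) = -45 - 1/236 = -10621/236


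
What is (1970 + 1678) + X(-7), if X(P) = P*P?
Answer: 3697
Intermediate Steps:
X(P) = P**2
(1970 + 1678) + X(-7) = (1970 + 1678) + (-7)**2 = 3648 + 49 = 3697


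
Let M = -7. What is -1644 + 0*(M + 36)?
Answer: -1644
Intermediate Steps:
-1644 + 0*(M + 36) = -1644 + 0*(-7 + 36) = -1644 + 0*29 = -1644 + 0 = -1644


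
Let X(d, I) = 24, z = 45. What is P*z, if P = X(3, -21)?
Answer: 1080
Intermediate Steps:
P = 24
P*z = 24*45 = 1080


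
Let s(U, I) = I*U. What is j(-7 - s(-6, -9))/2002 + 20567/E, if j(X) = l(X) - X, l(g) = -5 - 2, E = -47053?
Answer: -19317136/47100053 ≈ -0.41013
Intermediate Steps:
l(g) = -7
j(X) = -7 - X
j(-7 - s(-6, -9))/2002 + 20567/E = (-7 - (-7 - (-9)*(-6)))/2002 + 20567/(-47053) = (-7 - (-7 - 1*54))*(1/2002) + 20567*(-1/47053) = (-7 - (-7 - 54))*(1/2002) - 20567/47053 = (-7 - 1*(-61))*(1/2002) - 20567/47053 = (-7 + 61)*(1/2002) - 20567/47053 = 54*(1/2002) - 20567/47053 = 27/1001 - 20567/47053 = -19317136/47100053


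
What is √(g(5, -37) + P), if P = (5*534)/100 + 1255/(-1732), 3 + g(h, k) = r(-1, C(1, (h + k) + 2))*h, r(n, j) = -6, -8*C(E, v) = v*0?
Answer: I*√131703445/4330 ≈ 2.6504*I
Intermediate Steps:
C(E, v) = 0 (C(E, v) = -v*0/8 = -⅛*0 = 0)
g(h, k) = -3 - 6*h
P = 224947/8660 (P = 2670*(1/100) + 1255*(-1/1732) = 267/10 - 1255/1732 = 224947/8660 ≈ 25.975)
√(g(5, -37) + P) = √((-3 - 6*5) + 224947/8660) = √((-3 - 30) + 224947/8660) = √(-33 + 224947/8660) = √(-60833/8660) = I*√131703445/4330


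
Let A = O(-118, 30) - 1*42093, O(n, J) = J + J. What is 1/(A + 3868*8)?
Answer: -1/11089 ≈ -9.0179e-5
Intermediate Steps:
O(n, J) = 2*J
A = -42033 (A = 2*30 - 1*42093 = 60 - 42093 = -42033)
1/(A + 3868*8) = 1/(-42033 + 3868*8) = 1/(-42033 + 30944) = 1/(-11089) = -1/11089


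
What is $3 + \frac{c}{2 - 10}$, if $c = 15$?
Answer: $\frac{9}{8} \approx 1.125$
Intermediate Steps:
$3 + \frac{c}{2 - 10} = 3 + \frac{15}{2 - 10} = 3 + \frac{15}{-8} = 3 + 15 \left(- \frac{1}{8}\right) = 3 - \frac{15}{8} = \frac{9}{8}$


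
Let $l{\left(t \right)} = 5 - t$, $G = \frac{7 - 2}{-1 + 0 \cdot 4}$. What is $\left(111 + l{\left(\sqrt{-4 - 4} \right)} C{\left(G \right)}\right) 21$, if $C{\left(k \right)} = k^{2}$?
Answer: $4956 - 1050 i \sqrt{2} \approx 4956.0 - 1484.9 i$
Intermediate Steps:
$G = -5$ ($G = \frac{5}{-1 + 0} = \frac{5}{-1} = 5 \left(-1\right) = -5$)
$\left(111 + l{\left(\sqrt{-4 - 4} \right)} C{\left(G \right)}\right) 21 = \left(111 + \left(5 - \sqrt{-4 - 4}\right) \left(-5\right)^{2}\right) 21 = \left(111 + \left(5 - \sqrt{-8}\right) 25\right) 21 = \left(111 + \left(5 - 2 i \sqrt{2}\right) 25\right) 21 = \left(111 + \left(125 - 50 i \sqrt{2}\right)\right) 21 = \left(236 - 50 i \sqrt{2}\right) 21 = 4956 - 1050 i \sqrt{2}$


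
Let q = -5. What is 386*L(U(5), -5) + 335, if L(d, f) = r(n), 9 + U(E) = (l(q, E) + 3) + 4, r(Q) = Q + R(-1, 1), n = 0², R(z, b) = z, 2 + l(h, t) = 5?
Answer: -51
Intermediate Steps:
l(h, t) = 3 (l(h, t) = -2 + 5 = 3)
n = 0
r(Q) = -1 + Q (r(Q) = Q - 1 = -1 + Q)
U(E) = 1 (U(E) = -9 + ((3 + 3) + 4) = -9 + (6 + 4) = -9 + 10 = 1)
L(d, f) = -1 (L(d, f) = -1 + 0 = -1)
386*L(U(5), -5) + 335 = 386*(-1) + 335 = -386 + 335 = -51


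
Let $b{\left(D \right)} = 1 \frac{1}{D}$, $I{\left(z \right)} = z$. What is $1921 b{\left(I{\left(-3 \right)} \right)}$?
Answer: $- \frac{1921}{3} \approx -640.33$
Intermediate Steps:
$b{\left(D \right)} = \frac{1}{D}$
$1921 b{\left(I{\left(-3 \right)} \right)} = \frac{1921}{-3} = 1921 \left(- \frac{1}{3}\right) = - \frac{1921}{3}$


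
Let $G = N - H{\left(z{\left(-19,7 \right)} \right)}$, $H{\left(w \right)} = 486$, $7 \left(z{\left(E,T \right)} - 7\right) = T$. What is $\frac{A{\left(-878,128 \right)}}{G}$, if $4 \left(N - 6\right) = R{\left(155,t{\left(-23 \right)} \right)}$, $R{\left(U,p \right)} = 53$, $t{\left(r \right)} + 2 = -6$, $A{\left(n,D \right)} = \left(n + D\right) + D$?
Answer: $\frac{2488}{1867} \approx 1.3326$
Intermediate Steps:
$A{\left(n,D \right)} = n + 2 D$ ($A{\left(n,D \right)} = \left(D + n\right) + D = n + 2 D$)
$t{\left(r \right)} = -8$ ($t{\left(r \right)} = -2 - 6 = -8$)
$z{\left(E,T \right)} = 7 + \frac{T}{7}$
$N = \frac{77}{4}$ ($N = 6 + \frac{1}{4} \cdot 53 = 6 + \frac{53}{4} = \frac{77}{4} \approx 19.25$)
$G = - \frac{1867}{4}$ ($G = \frac{77}{4} - 486 = - \frac{1867}{4} \approx -466.75$)
$\frac{A{\left(-878,128 \right)}}{G} = \frac{-878 + 2 \cdot 128}{- \frac{1867}{4}} = \left(-878 + 256\right) \left(- \frac{4}{1867}\right) = \left(-622\right) \left(- \frac{4}{1867}\right) = \frac{2488}{1867}$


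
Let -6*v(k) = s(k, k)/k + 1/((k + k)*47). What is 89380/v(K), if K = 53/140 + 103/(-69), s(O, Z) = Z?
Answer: -271283137080/501031 ≈ -5.4145e+5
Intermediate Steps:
K = -10763/9660 (K = 53*(1/140) + 103*(-1/69) = 53/140 - 103/69 = -10763/9660 ≈ -1.1142)
v(k) = -⅙ - 1/(564*k) (v(k) = -(k/k + 1/((k + k)*47))/6 = -(1 + (1/47)/(2*k))/6 = -(1 + (1/(2*k))*(1/47))/6 = -(1 + 1/(94*k))/6 = -⅙ - 1/(564*k))
89380/v(K) = 89380/(((-1 - 94*(-10763/9660))/(564*(-10763/9660)))) = 89380/(((1/564)*(-9660/10763)*(-1 + 505861/4830))) = 89380/(((1/564)*(-9660/10763)*(501031/4830))) = 89380/(-501031/3035166) = 89380*(-3035166/501031) = -271283137080/501031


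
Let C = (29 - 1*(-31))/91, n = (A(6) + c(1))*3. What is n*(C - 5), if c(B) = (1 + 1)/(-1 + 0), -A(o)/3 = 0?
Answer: 2370/91 ≈ 26.044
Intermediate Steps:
A(o) = 0 (A(o) = -3*0 = 0)
c(B) = -2 (c(B) = 2/(-1) = 2*(-1) = -2)
n = -6 (n = (0 - 2)*3 = -2*3 = -6)
C = 60/91 (C = (29 + 31)*(1/91) = 60*(1/91) = 60/91 ≈ 0.65934)
n*(C - 5) = -6*(60/91 - 5) = -6*(-395/91) = 2370/91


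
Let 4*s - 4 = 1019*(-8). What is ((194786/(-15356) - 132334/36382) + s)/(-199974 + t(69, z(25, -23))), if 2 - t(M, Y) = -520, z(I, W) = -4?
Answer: 286788510715/27857560167096 ≈ 0.010295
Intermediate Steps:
s = -2037 (s = 1 + (1019*(-8))/4 = 1 + (¼)*(-8152) = 1 - 2038 = -2037)
t(M, Y) = 522 (t(M, Y) = 2 - 1*(-520) = 2 + 520 = 522)
((194786/(-15356) - 132334/36382) + s)/(-199974 + t(69, z(25, -23))) = ((194786/(-15356) - 132334/36382) - 2037)/(-199974 + 522) = ((194786*(-1/15356) - 132334*1/36382) - 2037)/(-199452) = ((-97393/7678 - 66167/18191) - 2037)*(-1/199452) = (-2279706289/139670498 - 2037)*(-1/199452) = -286788510715/139670498*(-1/199452) = 286788510715/27857560167096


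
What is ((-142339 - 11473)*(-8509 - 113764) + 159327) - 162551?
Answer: 18807051452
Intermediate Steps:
((-142339 - 11473)*(-8509 - 113764) + 159327) - 162551 = (-153812*(-122273) + 159327) - 162551 = (18807054676 + 159327) - 162551 = 18807214003 - 162551 = 18807051452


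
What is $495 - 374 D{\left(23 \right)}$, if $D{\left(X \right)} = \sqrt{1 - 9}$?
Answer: $495 - 748 i \sqrt{2} \approx 495.0 - 1057.8 i$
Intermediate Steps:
$D{\left(X \right)} = 2 i \sqrt{2}$ ($D{\left(X \right)} = \sqrt{-8} = 2 i \sqrt{2}$)
$495 - 374 D{\left(23 \right)} = 495 - 374 \cdot 2 i \sqrt{2} = 495 - 748 i \sqrt{2}$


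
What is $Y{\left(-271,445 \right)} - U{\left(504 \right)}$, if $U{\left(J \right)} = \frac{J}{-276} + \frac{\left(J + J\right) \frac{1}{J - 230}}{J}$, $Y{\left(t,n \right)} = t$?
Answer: $- \frac{848190}{3151} \approx -269.18$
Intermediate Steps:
$U{\left(J \right)} = \frac{2}{-230 + J} - \frac{J}{276}$ ($U{\left(J \right)} = J \left(- \frac{1}{276}\right) + \frac{2 J \frac{1}{-230 + J}}{J} = - \frac{J}{276} + \frac{2 J \frac{1}{-230 + J}}{J} = - \frac{J}{276} + \frac{2}{-230 + J} = \frac{2}{-230 + J} - \frac{J}{276}$)
$Y{\left(-271,445 \right)} - U{\left(504 \right)} = -271 - \frac{552 - 504^{2} + 230 \cdot 504}{276 \left(-230 + 504\right)} = -271 - \frac{552 - 254016 + 115920}{276 \cdot 274} = -271 - \frac{1}{276} \cdot \frac{1}{274} \left(552 - 254016 + 115920\right) = -271 - \frac{1}{276} \cdot \frac{1}{274} \left(-137544\right) = -271 - - \frac{5731}{3151} = -271 + \frac{5731}{3151} = - \frac{848190}{3151}$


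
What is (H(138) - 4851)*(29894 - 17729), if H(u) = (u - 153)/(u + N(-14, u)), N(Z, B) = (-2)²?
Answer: -8379945405/142 ≈ -5.9014e+7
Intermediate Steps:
N(Z, B) = 4
H(u) = (-153 + u)/(4 + u) (H(u) = (u - 153)/(u + 4) = (-153 + u)/(4 + u))
(H(138) - 4851)*(29894 - 17729) = ((-153 + 138)/(4 + 138) - 4851)*(29894 - 17729) = (-15/142 - 4851)*12165 = -688857/142*12165 = -8379945405/142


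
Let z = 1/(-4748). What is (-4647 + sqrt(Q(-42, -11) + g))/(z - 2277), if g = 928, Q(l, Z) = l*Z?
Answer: 22063956/10811197 - 4748*sqrt(1390)/10811197 ≈ 2.0245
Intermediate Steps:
Q(l, Z) = Z*l
z = -1/4748 ≈ -0.00021061
(-4647 + sqrt(Q(-42, -11) + g))/(z - 2277) = (-4647 + sqrt(-11*(-42) + 928))/(-1/4748 - 2277) = (-4647 + sqrt(462 + 928))/(-10811197/4748) = (-4647 + sqrt(1390))*(-4748/10811197) = 22063956/10811197 - 4748*sqrt(1390)/10811197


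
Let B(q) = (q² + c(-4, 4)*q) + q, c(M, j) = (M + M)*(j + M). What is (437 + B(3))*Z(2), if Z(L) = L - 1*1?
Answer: 449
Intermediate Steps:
Z(L) = -1 + L (Z(L) = L - 1 = -1 + L)
c(M, j) = 2*M*(M + j) (c(M, j) = (2*M)*(M + j) = 2*M*(M + j))
B(q) = q + q² (B(q) = (q² + (2*(-4)*(-4 + 4))*q) + q = (q² + (2*(-4)*0)*q) + q = (q² + 0*q) + q = (q² + 0) + q = q² + q = q + q²)
(437 + B(3))*Z(2) = (437 + 3*(1 + 3))*(-1 + 2) = (437 + 3*4)*1 = (437 + 12)*1 = 449*1 = 449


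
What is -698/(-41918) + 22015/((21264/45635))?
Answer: 21056561610611/445672176 ≈ 47247.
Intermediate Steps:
-698/(-41918) + 22015/((21264/45635)) = -698*(-1/41918) + 22015/((21264*(1/45635))) = 349/20959 + 22015/(21264/45635) = 349/20959 + 22015*(45635/21264) = 349/20959 + 1004654525/21264 = 21056561610611/445672176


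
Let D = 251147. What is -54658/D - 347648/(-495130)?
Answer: 30123968358/62175207055 ≈ 0.48450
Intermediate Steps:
-54658/D - 347648/(-495130) = -54658/251147 - 347648/(-495130) = -54658*1/251147 - 347648*(-1/495130) = -54658/251147 + 173824/247565 = 30123968358/62175207055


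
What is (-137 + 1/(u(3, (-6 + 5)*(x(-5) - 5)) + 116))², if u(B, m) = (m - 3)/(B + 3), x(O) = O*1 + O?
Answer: 261307225/13924 ≈ 18767.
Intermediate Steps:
x(O) = 2*O (x(O) = O + O = 2*O)
u(B, m) = (-3 + m)/(3 + B)
(-137 + 1/(u(3, (-6 + 5)*(x(-5) - 5)) + 116))² = (-137 + 1/((-3 + (-6 + 5)*(2*(-5) - 5))/(3 + 3) + 116))² = (-137 + 1/((-3 - (-10 - 5))/6 + 116))² = (-137 + 1/((-3 - 1*(-15))/6 + 116))² = (-137 + 1/((-3 + 15)/6 + 116))² = (-137 + 1/((⅙)*12 + 116))² = (-137 + 1/(2 + 116))² = (-137 + 1/118)² = (-16165/118)² = 261307225/13924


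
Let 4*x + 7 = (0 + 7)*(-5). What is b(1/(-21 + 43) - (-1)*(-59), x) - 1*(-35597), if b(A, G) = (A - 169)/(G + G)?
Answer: 16450829/462 ≈ 35608.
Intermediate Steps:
x = -21/2 (x = -7/4 + ((0 + 7)*(-5))/4 = -7/4 + (7*(-5))/4 = -7/4 + (¼)*(-35) = -7/4 - 35/4 = -21/2 ≈ -10.500)
b(A, G) = (-169 + A)/(2*G) (b(A, G) = (-169 + A)/((2*G)) = (-169 + A)*(1/(2*G)) = (-169 + A)/(2*G))
b(1/(-21 + 43) - (-1)*(-59), x) - 1*(-35597) = (-169 + (1/(-21 + 43) - (-1)*(-59)))/(2*(-21/2)) - 1*(-35597) = (½)*(-2/21)*(-169 + (1/22 - 1*59)) + 35597 = (½)*(-2/21)*(-169 + (1/22 - 59)) + 35597 = (½)*(-2/21)*(-169 - 1297/22) + 35597 = (½)*(-2/21)*(-5015/22) + 35597 = 5015/462 + 35597 = 16450829/462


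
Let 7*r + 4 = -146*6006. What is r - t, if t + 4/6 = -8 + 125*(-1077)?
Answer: 196667/21 ≈ 9365.1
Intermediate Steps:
r = -876880/7 (r = -4/7 + (-146*6006)/7 = -4/7 + (⅐)*(-876876) = -4/7 - 125268 = -876880/7 ≈ -1.2527e+5)
t = -403901/3 (t = -⅔ + (-8 + 125*(-1077)) = -⅔ + (-8 - 134625) = -⅔ - 134633 = -403901/3 ≈ -1.3463e+5)
r - t = -876880/7 - 1*(-403901/3) = -876880/7 + 403901/3 = 196667/21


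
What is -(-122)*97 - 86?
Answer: 11748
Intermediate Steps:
-(-122)*97 - 86 = -122*(-97) - 86 = 11834 - 86 = 11748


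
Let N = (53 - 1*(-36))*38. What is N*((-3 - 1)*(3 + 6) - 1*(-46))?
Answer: 33820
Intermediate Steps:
N = 3382 (N = (53 + 36)*38 = 89*38 = 3382)
N*((-3 - 1)*(3 + 6) - 1*(-46)) = 3382*((-3 - 1)*(3 + 6) - 1*(-46)) = 3382*(-4*9 + 46) = 3382*(-36 + 46) = 3382*10 = 33820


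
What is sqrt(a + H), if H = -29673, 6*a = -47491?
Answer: I*sqrt(1353174)/6 ≈ 193.88*I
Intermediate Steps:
a = -47491/6 (a = (1/6)*(-47491) = -47491/6 ≈ -7915.2)
sqrt(a + H) = sqrt(-47491/6 - 29673) = sqrt(-225529/6) = I*sqrt(1353174)/6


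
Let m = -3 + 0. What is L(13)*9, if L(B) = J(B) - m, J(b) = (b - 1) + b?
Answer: 252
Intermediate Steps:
m = -3
J(b) = -1 + 2*b (J(b) = (-1 + b) + b = -1 + 2*b)
L(B) = 2 + 2*B (L(B) = (-1 + 2*B) - 1*(-3) = (-1 + 2*B) + 3 = 2 + 2*B)
L(13)*9 = (2 + 2*13)*9 = (2 + 26)*9 = 28*9 = 252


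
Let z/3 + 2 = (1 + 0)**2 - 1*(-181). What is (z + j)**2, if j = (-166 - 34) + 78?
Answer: 174724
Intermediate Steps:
j = -122 (j = -200 + 78 = -122)
z = 540 (z = -6 + 3*((1 + 0)**2 - 1*(-181)) = -6 + 3*(1**2 + 181) = -6 + 3*(1 + 181) = -6 + 3*182 = -6 + 546 = 540)
(z + j)**2 = (540 - 122)**2 = 418**2 = 174724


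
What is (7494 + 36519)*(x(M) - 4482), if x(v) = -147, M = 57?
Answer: -203736177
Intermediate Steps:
(7494 + 36519)*(x(M) - 4482) = (7494 + 36519)*(-147 - 4482) = 44013*(-4629) = -203736177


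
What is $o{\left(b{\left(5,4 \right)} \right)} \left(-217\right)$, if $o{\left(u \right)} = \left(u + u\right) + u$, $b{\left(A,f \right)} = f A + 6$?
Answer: $-16926$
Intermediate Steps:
$b{\left(A,f \right)} = 6 + A f$ ($b{\left(A,f \right)} = A f + 6 = 6 + A f$)
$o{\left(u \right)} = 3 u$ ($o{\left(u \right)} = 2 u + u = 3 u$)
$o{\left(b{\left(5,4 \right)} \right)} \left(-217\right) = 3 \left(6 + 5 \cdot 4\right) \left(-217\right) = 3 \left(6 + 20\right) \left(-217\right) = 3 \cdot 26 \left(-217\right) = 78 \left(-217\right) = -16926$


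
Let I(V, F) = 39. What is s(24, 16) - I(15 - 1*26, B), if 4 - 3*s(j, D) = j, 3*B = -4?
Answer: -137/3 ≈ -45.667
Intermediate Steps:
B = -4/3 (B = (⅓)*(-4) = -4/3 ≈ -1.3333)
s(j, D) = 4/3 - j/3
s(24, 16) - I(15 - 1*26, B) = (4/3 - ⅓*24) - 1*39 = (4/3 - 8) - 39 = -20/3 - 39 = -137/3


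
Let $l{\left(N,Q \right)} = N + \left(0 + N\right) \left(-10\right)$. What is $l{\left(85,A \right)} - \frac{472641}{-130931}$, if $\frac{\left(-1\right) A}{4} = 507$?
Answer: $- \frac{99689574}{130931} \approx -761.39$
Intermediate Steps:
$A = -2028$ ($A = \left(-4\right) 507 = -2028$)
$l{\left(N,Q \right)} = - 9 N$ ($l{\left(N,Q \right)} = N + N \left(-10\right) = N - 10 N = - 9 N$)
$l{\left(85,A \right)} - \frac{472641}{-130931} = \left(-9\right) 85 - \frac{472641}{-130931} = -765 - - \frac{472641}{130931} = -765 + \frac{472641}{130931} = - \frac{99689574}{130931}$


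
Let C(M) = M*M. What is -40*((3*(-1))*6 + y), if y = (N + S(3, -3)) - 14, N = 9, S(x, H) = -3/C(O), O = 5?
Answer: 4624/5 ≈ 924.80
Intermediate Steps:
C(M) = M²
S(x, H) = -3/25 (S(x, H) = -3/(5²) = -3/25)
y = -128/25 (y = (9 - 3/25) - 14 = 222/25 - 14 = -128/25 ≈ -5.1200)
-40*((3*(-1))*6 + y) = -40*((3*(-1))*6 - 128/25) = -40*(-3*6 - 128/25) = -40*(-18 - 128/25) = -40*(-578/25) = 4624/5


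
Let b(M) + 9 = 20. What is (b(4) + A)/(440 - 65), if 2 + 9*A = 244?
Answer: 341/3375 ≈ 0.10104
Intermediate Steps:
A = 242/9 (A = -2/9 + (⅑)*244 = -2/9 + 244/9 = 242/9 ≈ 26.889)
b(M) = 11 (b(M) = -9 + 20 = 11)
(b(4) + A)/(440 - 65) = (11 + 242/9)/(440 - 65) = (341/9)/375 = (341/9)*(1/375) = 341/3375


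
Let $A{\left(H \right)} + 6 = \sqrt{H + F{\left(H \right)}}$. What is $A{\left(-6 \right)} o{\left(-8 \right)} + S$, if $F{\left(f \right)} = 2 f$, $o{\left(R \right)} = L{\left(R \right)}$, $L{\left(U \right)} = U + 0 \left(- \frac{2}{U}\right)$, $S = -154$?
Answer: $-106 - 24 i \sqrt{2} \approx -106.0 - 33.941 i$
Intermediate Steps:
$L{\left(U \right)} = U$ ($L{\left(U \right)} = U + 0 = U$)
$o{\left(R \right)} = R$
$A{\left(H \right)} = -6 + \sqrt{3} \sqrt{H}$ ($A{\left(H \right)} = -6 + \sqrt{H + 2 H} = -6 + \sqrt{3 H} = -6 + \sqrt{3} \sqrt{H}$)
$A{\left(-6 \right)} o{\left(-8 \right)} + S = \left(-6 + \sqrt{3} \sqrt{-6}\right) \left(-8\right) - 154 = \left(-6 + \sqrt{3} i \sqrt{6}\right) \left(-8\right) - 154 = \left(-6 + 3 i \sqrt{2}\right) \left(-8\right) - 154 = \left(48 - 24 i \sqrt{2}\right) - 154 = -106 - 24 i \sqrt{2}$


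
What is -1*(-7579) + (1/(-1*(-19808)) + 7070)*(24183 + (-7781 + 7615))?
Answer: 3363552312369/19808 ≈ 1.6981e+8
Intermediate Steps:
-1*(-7579) + (1/(-1*(-19808)) + 7070)*(24183 + (-7781 + 7615)) = 7579 + (1/19808 + 7070)*(24183 - 166) = 7579 + (1/19808 + 7070)*24017 = 7579 + (140042561/19808)*24017 = 7579 + 3363402187537/19808 = 3363552312369/19808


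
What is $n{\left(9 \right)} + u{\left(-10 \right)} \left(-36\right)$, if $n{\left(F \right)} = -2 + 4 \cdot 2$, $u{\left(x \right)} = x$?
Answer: $366$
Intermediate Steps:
$n{\left(F \right)} = 6$ ($n{\left(F \right)} = -2 + 8 = 6$)
$n{\left(9 \right)} + u{\left(-10 \right)} \left(-36\right) = 6 - -360 = 6 + 360 = 366$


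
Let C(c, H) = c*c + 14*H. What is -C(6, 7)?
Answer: -134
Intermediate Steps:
C(c, H) = c² + 14*H
-C(6, 7) = -(6² + 14*7) = -(36 + 98) = -1*134 = -134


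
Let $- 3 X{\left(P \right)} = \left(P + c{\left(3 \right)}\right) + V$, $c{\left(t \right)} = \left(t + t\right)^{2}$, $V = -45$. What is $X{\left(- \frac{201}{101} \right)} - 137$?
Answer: $- \frac{13467}{101} \approx -133.34$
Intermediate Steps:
$c{\left(t \right)} = 4 t^{2}$ ($c{\left(t \right)} = \left(2 t\right)^{2} = 4 t^{2}$)
$X{\left(P \right)} = 3 - \frac{P}{3}$ ($X{\left(P \right)} = - \frac{\left(P + 4 \cdot 3^{2}\right) - 45}{3} = - \frac{\left(P + 4 \cdot 9\right) - 45}{3} = - \frac{\left(P + 36\right) - 45}{3} = - \frac{\left(36 + P\right) - 45}{3} = - \frac{-9 + P}{3} = 3 - \frac{P}{3}$)
$X{\left(- \frac{201}{101} \right)} - 137 = \left(3 - \frac{\left(-201\right) \frac{1}{101}}{3}\right) - 137 = \left(3 - - \frac{67}{101}\right) - 137 = \left(3 + \frac{67}{101}\right) - 137 = \frac{370}{101} - 137 = - \frac{13467}{101}$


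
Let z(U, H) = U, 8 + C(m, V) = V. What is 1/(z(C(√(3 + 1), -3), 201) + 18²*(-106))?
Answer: -1/34355 ≈ -2.9108e-5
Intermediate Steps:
C(m, V) = -8 + V
1/(z(C(√(3 + 1), -3), 201) + 18²*(-106)) = 1/((-8 - 3) + 18²*(-106)) = 1/(-11 + 324*(-106)) = 1/(-11 - 34344) = 1/(-34355) = -1/34355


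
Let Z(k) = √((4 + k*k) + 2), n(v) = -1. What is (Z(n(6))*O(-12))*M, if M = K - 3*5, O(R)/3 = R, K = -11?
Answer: 936*√7 ≈ 2476.4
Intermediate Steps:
O(R) = 3*R
Z(k) = √(6 + k²) (Z(k) = √((4 + k²) + 2) = √(6 + k²))
M = -26 (M = -11 - 3*5 = -11 - 15 = -26)
(Z(n(6))*O(-12))*M = (√(6 + (-1)²)*(3*(-12)))*(-26) = (√(6 + 1)*(-36))*(-26) = (√7*(-36))*(-26) = -36*√7*(-26) = 936*√7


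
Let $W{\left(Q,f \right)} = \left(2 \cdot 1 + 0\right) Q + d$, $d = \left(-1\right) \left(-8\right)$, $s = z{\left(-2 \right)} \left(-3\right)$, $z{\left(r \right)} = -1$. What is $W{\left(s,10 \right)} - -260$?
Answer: $274$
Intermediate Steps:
$s = 3$ ($s = \left(-1\right) \left(-3\right) = 3$)
$d = 8$
$W{\left(Q,f \right)} = 8 + 2 Q$ ($W{\left(Q,f \right)} = \left(2 \cdot 1 + 0\right) Q + 8 = \left(2 + 0\right) Q + 8 = 2 Q + 8 = 8 + 2 Q$)
$W{\left(s,10 \right)} - -260 = \left(8 + 2 \cdot 3\right) - -260 = \left(8 + 6\right) + 260 = 14 + 260 = 274$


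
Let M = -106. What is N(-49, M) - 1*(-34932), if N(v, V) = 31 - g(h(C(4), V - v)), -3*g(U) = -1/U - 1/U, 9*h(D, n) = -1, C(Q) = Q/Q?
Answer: 34969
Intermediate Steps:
C(Q) = 1
h(D, n) = -⅑ (h(D, n) = (⅑)*(-1) = -⅑)
g(U) = 2/(3*U) (g(U) = -(-1/U - 1/U)/3 = -(-2)/(3*U) = 2/(3*U))
N(v, V) = 37 (N(v, V) = 31 - 2/(3*(-⅑)) = 31 - 2*(-9)/3 = 31 - 1*(-6) = 31 + 6 = 37)
N(-49, M) - 1*(-34932) = 37 - 1*(-34932) = 37 + 34932 = 34969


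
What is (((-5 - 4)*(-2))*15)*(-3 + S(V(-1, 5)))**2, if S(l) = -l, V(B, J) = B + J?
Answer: 13230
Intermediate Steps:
(((-5 - 4)*(-2))*15)*(-3 + S(V(-1, 5)))**2 = (((-5 - 4)*(-2))*15)*(-3 - (-1 + 5))**2 = (-9*(-2)*15)*(-3 - 1*4)**2 = (18*15)*(-3 - 4)**2 = 270*(-7)**2 = 270*49 = 13230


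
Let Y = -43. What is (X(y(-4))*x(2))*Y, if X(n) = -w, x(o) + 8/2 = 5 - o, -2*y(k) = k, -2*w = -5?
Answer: -215/2 ≈ -107.50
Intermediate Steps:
w = 5/2 (w = -1/2*(-5) = 5/2 ≈ 2.5000)
y(k) = -k/2
x(o) = 1 - o (x(o) = -4 + (5 - o) = 1 - o)
X(n) = -5/2 (X(n) = -1*5/2 = -5/2)
(X(y(-4))*x(2))*Y = -5*(1 - 1*2)/2*(-43) = -5*(1 - 2)/2*(-43) = -5/2*(-1)*(-43) = (5/2)*(-43) = -215/2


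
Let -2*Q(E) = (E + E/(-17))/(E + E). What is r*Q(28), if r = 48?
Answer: -192/17 ≈ -11.294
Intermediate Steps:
Q(E) = -4/17 (Q(E) = -(E + E/(-17))/(2*(E + E)) = -(E + E*(-1/17))/(2*(2*E)) = -(E - E/17)*1/(2*E)/2 = -16*E/17*1/(2*E)/2 = -½*8/17 = -4/17)
r*Q(28) = 48*(-4/17) = -192/17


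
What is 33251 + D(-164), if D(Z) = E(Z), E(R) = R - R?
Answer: 33251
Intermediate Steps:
E(R) = 0
D(Z) = 0
33251 + D(-164) = 33251 + 0 = 33251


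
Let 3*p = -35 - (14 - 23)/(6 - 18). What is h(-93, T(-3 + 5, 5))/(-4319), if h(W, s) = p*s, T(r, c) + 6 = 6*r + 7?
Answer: 1859/51828 ≈ 0.035869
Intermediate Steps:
T(r, c) = 1 + 6*r (T(r, c) = -6 + (6*r + 7) = -6 + (7 + 6*r) = 1 + 6*r)
p = -143/12 (p = (-35 - (14 - 23)/(6 - 18))/3 = (-35 - (-9)/(-12))/3 = (-35 - (-9)*(-1)/12)/3 = (-35 - 1*¾)/3 = (-35 - ¾)/3 = (⅓)*(-143/4) = -143/12 ≈ -11.917)
h(W, s) = -143*s/12
h(-93, T(-3 + 5, 5))/(-4319) = -143*(1 + 6*(-3 + 5))/12/(-4319) = -143*(1 + 6*2)/12*(-1/4319) = -143*(1 + 12)/12*(-1/4319) = -143/12*13*(-1/4319) = -1859/12*(-1/4319) = 1859/51828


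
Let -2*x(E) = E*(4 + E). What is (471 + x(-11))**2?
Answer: 748225/4 ≈ 1.8706e+5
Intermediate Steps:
x(E) = -E*(4 + E)/2
(471 + x(-11))**2 = (471 - 1/2*(-11)*(4 - 11))**2 = (471 - 1/2*(-11)*(-7))**2 = (471 - 77/2)**2 = (865/2)**2 = 748225/4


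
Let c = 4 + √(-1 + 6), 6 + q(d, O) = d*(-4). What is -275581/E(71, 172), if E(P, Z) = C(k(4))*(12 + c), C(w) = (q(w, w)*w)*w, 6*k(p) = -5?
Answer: 59525496/6275 - 7440687*√5/12550 ≈ 8160.4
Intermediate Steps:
k(p) = -⅚ (k(p) = (⅙)*(-5) = -⅚)
q(d, O) = -6 - 4*d (q(d, O) = -6 + d*(-4) = -6 - 4*d)
C(w) = w²*(-6 - 4*w) (C(w) = ((-6 - 4*w)*w)*w = (w*(-6 - 4*w))*w = w²*(-6 - 4*w))
c = 4 + √5 ≈ 6.2361
E(P, Z) = -800/27 - 50*√5/27 (E(P, Z) = ((-⅚)²*(-6 - 4*(-⅚)))*(12 + (4 + √5)) = (25*(-6 + 10/3)/36)*(16 + √5) = ((25/36)*(-8/3))*(16 + √5) = -50*(16 + √5)/27 = -800/27 - 50*√5/27)
-275581/E(71, 172) = -275581/(-800/27 - 50*√5/27)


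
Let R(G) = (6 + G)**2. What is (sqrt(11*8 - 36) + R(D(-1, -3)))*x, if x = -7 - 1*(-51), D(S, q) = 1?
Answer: 2156 + 88*sqrt(13) ≈ 2473.3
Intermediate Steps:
x = 44 (x = -7 + 51 = 44)
(sqrt(11*8 - 36) + R(D(-1, -3)))*x = (sqrt(11*8 - 36) + (6 + 1)**2)*44 = (sqrt(88 - 36) + 7**2)*44 = (sqrt(52) + 49)*44 = (2*sqrt(13) + 49)*44 = (49 + 2*sqrt(13))*44 = 2156 + 88*sqrt(13)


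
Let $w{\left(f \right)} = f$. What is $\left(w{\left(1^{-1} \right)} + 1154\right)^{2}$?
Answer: $1334025$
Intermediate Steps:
$\left(w{\left(1^{-1} \right)} + 1154\right)^{2} = \left(1^{-1} + 1154\right)^{2} = \left(1 + 1154\right)^{2} = 1155^{2} = 1334025$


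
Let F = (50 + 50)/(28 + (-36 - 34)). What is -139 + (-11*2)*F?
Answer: -1819/21 ≈ -86.619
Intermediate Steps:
F = -50/21 (F = 100/(28 - 70) = 100/(-42) = 100*(-1/42) = -50/21 ≈ -2.3810)
-139 + (-11*2)*F = -139 - 11*2*(-50/21) = -139 - 22*(-50/21) = -139 + 1100/21 = -1819/21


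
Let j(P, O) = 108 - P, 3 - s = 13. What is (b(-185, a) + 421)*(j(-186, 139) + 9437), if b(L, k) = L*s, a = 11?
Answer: 22099101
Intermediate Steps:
s = -10 (s = 3 - 1*13 = 3 - 13 = -10)
b(L, k) = -10*L (b(L, k) = L*(-10) = -10*L)
(b(-185, a) + 421)*(j(-186, 139) + 9437) = (-10*(-185) + 421)*((108 - 1*(-186)) + 9437) = (1850 + 421)*((108 + 186) + 9437) = 2271*(294 + 9437) = 2271*9731 = 22099101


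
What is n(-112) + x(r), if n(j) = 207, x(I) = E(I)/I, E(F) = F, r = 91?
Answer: 208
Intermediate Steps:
x(I) = 1 (x(I) = I/I = 1)
n(-112) + x(r) = 207 + 1 = 208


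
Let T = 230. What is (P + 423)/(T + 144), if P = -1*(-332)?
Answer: 755/374 ≈ 2.0187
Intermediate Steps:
P = 332
(P + 423)/(T + 144) = (332 + 423)/(230 + 144) = 755/374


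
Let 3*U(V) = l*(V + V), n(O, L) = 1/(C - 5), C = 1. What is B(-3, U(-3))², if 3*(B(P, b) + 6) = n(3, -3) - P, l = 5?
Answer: 3721/144 ≈ 25.840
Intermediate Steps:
n(O, L) = -¼ (n(O, L) = 1/(1 - 5) = 1/(-4) = -¼)
U(V) = 10*V/3 (U(V) = (5*(V + V))/3 = (5*(2*V))/3 = (10*V)/3 = 10*V/3)
B(P, b) = -73/12 - P/3 (B(P, b) = -6 + (-¼ - P)/3 = -6 + (-1/12 - P/3) = -73/12 - P/3)
B(-3, U(-3))² = (-73/12 - ⅓*(-3))² = (-73/12 + 1)² = (-61/12)² = 3721/144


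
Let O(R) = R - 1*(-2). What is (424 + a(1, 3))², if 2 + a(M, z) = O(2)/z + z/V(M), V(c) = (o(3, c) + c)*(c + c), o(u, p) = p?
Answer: 25897921/144 ≈ 1.7985e+5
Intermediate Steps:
O(R) = 2 + R (O(R) = R + 2 = 2 + R)
V(c) = 4*c² (V(c) = (c + c)*(c + c) = (2*c)*(2*c) = 4*c²)
a(M, z) = -2 + 4/z + z/(4*M²) (a(M, z) = -2 + ((2 + 2)/z + z/((4*M²))) = -2 + (4/z + z*(1/(4*M²))) = -2 + (4/z + z/(4*M²)) = -2 + 4/z + z/(4*M²))
(424 + a(1, 3))² = (424 + (-2 + 4/3 + (¼)*3/1²))² = (424 + (-2 + 4*(⅓) + (¼)*3*1))² = (424 + (-2 + 4/3 + ¾))² = (424 + 1/12)² = (5089/12)² = 25897921/144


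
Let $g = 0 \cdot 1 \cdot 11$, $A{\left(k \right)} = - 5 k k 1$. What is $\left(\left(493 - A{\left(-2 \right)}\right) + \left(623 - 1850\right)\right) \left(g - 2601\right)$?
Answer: $1857114$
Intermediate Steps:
$A{\left(k \right)} = - 5 k^{2}$ ($A{\left(k \right)} = - 5 k^{2} \cdot 1 = - 5 k^{2}$)
$g = 0$ ($g = 0 \cdot 11 = 0$)
$\left(\left(493 - A{\left(-2 \right)}\right) + \left(623 - 1850\right)\right) \left(g - 2601\right) = \left(\left(493 - - 5 \left(-2\right)^{2}\right) + \left(623 - 1850\right)\right) \left(0 - 2601\right) = \left(\left(493 - \left(-5\right) 4\right) - 1227\right) \left(-2601\right) = \left(\left(493 - -20\right) - 1227\right) \left(-2601\right) = \left(\left(493 + 20\right) - 1227\right) \left(-2601\right) = \left(513 - 1227\right) \left(-2601\right) = \left(-714\right) \left(-2601\right) = 1857114$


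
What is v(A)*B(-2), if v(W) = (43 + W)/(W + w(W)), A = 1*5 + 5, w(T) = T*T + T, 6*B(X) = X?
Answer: -53/360 ≈ -0.14722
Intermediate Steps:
B(X) = X/6
w(T) = T + T**2 (w(T) = T**2 + T = T + T**2)
A = 10 (A = 5 + 5 = 10)
v(W) = (43 + W)/(W + W*(1 + W))
v(A)*B(-2) = ((43 + 10)/(10*(2 + 10)))*((1/6)*(-2)) = ((1/10)*53/12)*(-1/3) = ((1/10)*(1/12)*53)*(-1/3) = (53/120)*(-1/3) = -53/360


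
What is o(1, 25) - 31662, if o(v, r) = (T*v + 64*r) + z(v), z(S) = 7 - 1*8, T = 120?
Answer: -29943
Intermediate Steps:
z(S) = -1 (z(S) = 7 - 8 = -1)
o(v, r) = -1 + 64*r + 120*v (o(v, r) = (120*v + 64*r) - 1 = (64*r + 120*v) - 1 = -1 + 64*r + 120*v)
o(1, 25) - 31662 = (-1 + 64*25 + 120*1) - 31662 = (-1 + 1600 + 120) - 31662 = 1719 - 31662 = -29943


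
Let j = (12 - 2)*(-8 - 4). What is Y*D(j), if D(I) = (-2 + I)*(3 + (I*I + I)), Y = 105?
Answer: -182965230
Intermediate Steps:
j = -120 (j = 10*(-12) = -120)
D(I) = (-2 + I)*(3 + I + I**2) (D(I) = (-2 + I)*(3 + (I**2 + I)) = (-2 + I)*(3 + (I + I**2)) = (-2 + I)*(3 + I + I**2))
Y*D(j) = 105*(-6 - 120 + (-120)**3 - 1*(-120)**2) = 105*(-6 - 120 - 1728000 - 1*14400) = 105*(-6 - 120 - 1728000 - 14400) = 105*(-1742526) = -182965230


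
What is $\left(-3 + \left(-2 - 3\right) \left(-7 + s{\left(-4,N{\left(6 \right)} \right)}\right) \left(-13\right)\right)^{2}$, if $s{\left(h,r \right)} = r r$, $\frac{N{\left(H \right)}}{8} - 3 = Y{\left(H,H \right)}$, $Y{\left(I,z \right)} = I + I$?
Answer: $875238833764$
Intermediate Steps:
$Y{\left(I,z \right)} = 2 I$
$N{\left(H \right)} = 24 + 16 H$ ($N{\left(H \right)} = 24 + 8 \cdot 2 H = 24 + 16 H$)
$s{\left(h,r \right)} = r^{2}$
$\left(-3 + \left(-2 - 3\right) \left(-7 + s{\left(-4,N{\left(6 \right)} \right)}\right) \left(-13\right)\right)^{2} = \left(-3 + \left(-2 - 3\right) \left(-7 + \left(24 + 16 \cdot 6\right)^{2}\right) \left(-13\right)\right)^{2} = \left(-3 + - 5 \left(-7 + \left(24 + 96\right)^{2}\right) \left(-13\right)\right)^{2} = \left(-3 + - 5 \left(-7 + 120^{2}\right) \left(-13\right)\right)^{2} = \left(-3 + - 5 \left(-7 + 14400\right) \left(-13\right)\right)^{2} = \left(-3 + \left(-5\right) 14393 \left(-13\right)\right)^{2} = \left(-3 - -935545\right)^{2} = \left(-3 + 935545\right)^{2} = 935542^{2} = 875238833764$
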